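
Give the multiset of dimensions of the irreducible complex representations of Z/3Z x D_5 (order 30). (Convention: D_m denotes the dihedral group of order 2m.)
Dimensions: 1, 1, 1, 1, 1, 1, 2, 2, 2, 2, 2, 2

Argument: There are 12 irreducibles (= number of conjugacy classes). Their dimensions d_i satisfy sum d_i^2 = |G| = 30: 1 + 1 + 1 + 1 + 1 + 1 + 4 + 4 + 4 + 4 + 4 + 4 = 30. (For the product with Z/3Z: each of the 3 1-dim characters of Z/3Z tensors with each irrep of D_5, giving 3 copies of each D_5-dimension.)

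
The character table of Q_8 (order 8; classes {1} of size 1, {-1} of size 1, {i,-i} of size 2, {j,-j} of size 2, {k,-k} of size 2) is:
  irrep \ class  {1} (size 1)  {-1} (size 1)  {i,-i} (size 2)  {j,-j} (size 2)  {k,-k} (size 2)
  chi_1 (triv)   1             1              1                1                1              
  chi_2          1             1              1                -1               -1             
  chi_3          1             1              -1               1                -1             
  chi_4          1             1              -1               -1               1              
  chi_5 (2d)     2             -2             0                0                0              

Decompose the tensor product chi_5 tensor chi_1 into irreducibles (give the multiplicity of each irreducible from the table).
chi_5 tensor chi_1 = chi_5 (all other irreducibles have multiplicity 0).

Argument: The character of a tensor product is the pointwise product (chi_5 * chi_1)(C) = chi_5(C) * chi_1(C):
  {1}: (2)*(1), {-1}: (-2)*(1), {i,-i}: (0)*(1), {j,-j}: (0)*(1), {k,-k}: (0)*(1)
so (chi_5 * chi_1) takes values
  {1} -> 2, {-1} -> -2, {i,-i} -> 0, {j,-j} -> 0, {k,-k} -> 0.
Now take the inner product of this character with each irreducible chi from the table, <chi_5*chi_1, chi> = (1/8) sum_C |C| (chi_5*chi_1)(C) conj(chi(C)):
  <chi_5*chi_1, chi_1> = (1/8)[1*(2)*conj(1) + 1*(-2)*conj(1) + 2*(0)*conj(1) + 2*(0)*conj(1) + 2*(0)*conj(1)]
      = (1/8)[(2) + (-2) + (0) + (0) + (0)] = 0/8 = 0
  <chi_5*chi_1, chi_2> = (1/8)[1*(2)*conj(1) + 1*(-2)*conj(1) + 2*(0)*conj(1) + 2*(0)*conj(-1) + 2*(0)*conj(-1)]
      = (1/8)[(2) + (-2) + (0) + (0) + (0)] = 0/8 = 0
  <chi_5*chi_1, chi_3> = (1/8)[1*(2)*conj(1) + 1*(-2)*conj(1) + 2*(0)*conj(-1) + 2*(0)*conj(1) + 2*(0)*conj(-1)]
      = (1/8)[(2) + (-2) + (0) + (0) + (0)] = 0/8 = 0
  <chi_5*chi_1, chi_4> = (1/8)[1*(2)*conj(1) + 1*(-2)*conj(1) + 2*(0)*conj(-1) + 2*(0)*conj(-1) + 2*(0)*conj(1)]
      = (1/8)[(2) + (-2) + (0) + (0) + (0)] = 0/8 = 0
  <chi_5*chi_1, chi_5> = (1/8)[1*(2)*conj(2) + 1*(-2)*conj(-2) + 2*(0)*conj(0) + 2*(0)*conj(0) + 2*(0)*conj(0)]
      = (1/8)[(4) + (4) + (0) + (0) + (0)] = 8/8 = 1
Hence the multiplicities are chi_5: 1. Dimension check: dim(chi_5)*dim(chi_1) = 2*1 = 2 and sum (mult * dim) = 1*2 = 2.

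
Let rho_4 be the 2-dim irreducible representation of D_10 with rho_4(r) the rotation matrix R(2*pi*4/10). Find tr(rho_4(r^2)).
chi_{rho_4}(r^2) = 2*cos(2*pi*4*2/10) = -1/2 + sqrt(5)/2

Derivation: rho_4(r^2) is rotation by angle 2*pi*4*2/10, whose trace is 2*cos(2*pi*4*2/10) = -1/2 + sqrt(5)/2.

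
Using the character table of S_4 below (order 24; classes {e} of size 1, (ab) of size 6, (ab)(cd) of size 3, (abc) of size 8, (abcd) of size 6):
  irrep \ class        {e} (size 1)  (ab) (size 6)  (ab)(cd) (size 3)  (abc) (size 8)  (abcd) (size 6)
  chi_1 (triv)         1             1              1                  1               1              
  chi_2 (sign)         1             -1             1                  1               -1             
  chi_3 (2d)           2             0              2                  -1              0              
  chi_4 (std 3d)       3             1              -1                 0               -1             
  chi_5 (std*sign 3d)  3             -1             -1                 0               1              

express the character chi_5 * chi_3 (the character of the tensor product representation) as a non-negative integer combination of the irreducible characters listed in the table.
chi_5 tensor chi_3 = chi_4 + chi_5 (all other irreducibles have multiplicity 0).

Justification: The character of a tensor product is the pointwise product (chi_5 * chi_3)(C) = chi_5(C) * chi_3(C):
  {e}: (3)*(2), (ab): (-1)*(0), (ab)(cd): (-1)*(2), (abc): (0)*(-1), (abcd): (1)*(0)
so (chi_5 * chi_3) takes values
  {e} -> 6, (ab) -> 0, (ab)(cd) -> -2, (abc) -> 0, (abcd) -> 0.
Now take the inner product of this character with each irreducible chi from the table, <chi_5*chi_3, chi> = (1/24) sum_C |C| (chi_5*chi_3)(C) conj(chi(C)):
  <chi_5*chi_3, chi_1> = (1/24)[1*(6)*conj(1) + 6*(0)*conj(1) + 3*(-2)*conj(1) + 8*(0)*conj(1) + 6*(0)*conj(1)]
      = (1/24)[(6) + (0) + (-6) + (0) + (0)] = 0/24 = 0
  <chi_5*chi_3, chi_2> = (1/24)[1*(6)*conj(1) + 6*(0)*conj(-1) + 3*(-2)*conj(1) + 8*(0)*conj(1) + 6*(0)*conj(-1)]
      = (1/24)[(6) + (0) + (-6) + (0) + (0)] = 0/24 = 0
  <chi_5*chi_3, chi_3> = (1/24)[1*(6)*conj(2) + 6*(0)*conj(0) + 3*(-2)*conj(2) + 8*(0)*conj(-1) + 6*(0)*conj(0)]
      = (1/24)[(12) + (0) + (-12) + (0) + (0)] = 0/24 = 0
  <chi_5*chi_3, chi_4> = (1/24)[1*(6)*conj(3) + 6*(0)*conj(1) + 3*(-2)*conj(-1) + 8*(0)*conj(0) + 6*(0)*conj(-1)]
      = (1/24)[(18) + (0) + (6) + (0) + (0)] = 24/24 = 1
  <chi_5*chi_3, chi_5> = (1/24)[1*(6)*conj(3) + 6*(0)*conj(-1) + 3*(-2)*conj(-1) + 8*(0)*conj(0) + 6*(0)*conj(1)]
      = (1/24)[(18) + (0) + (6) + (0) + (0)] = 24/24 = 1
Hence the multiplicities are chi_4: 1, chi_5: 1. Dimension check: dim(chi_5)*dim(chi_3) = 3*2 = 6 and sum (mult * dim) = 1*3 + 1*3 = 6.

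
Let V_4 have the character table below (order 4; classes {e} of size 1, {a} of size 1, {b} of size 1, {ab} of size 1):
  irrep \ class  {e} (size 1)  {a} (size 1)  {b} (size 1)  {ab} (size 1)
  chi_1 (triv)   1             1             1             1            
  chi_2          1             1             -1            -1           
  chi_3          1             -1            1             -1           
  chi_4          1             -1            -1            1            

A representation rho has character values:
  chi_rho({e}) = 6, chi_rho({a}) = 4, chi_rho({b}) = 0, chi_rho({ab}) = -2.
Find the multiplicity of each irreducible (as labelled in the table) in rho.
Multiplicities: chi_1: 2, chi_2: 3, chi_3: 1, chi_4: 0.

Derivation: Use <chi_rho, chi> = (1/|G|) sum_C |C| * chi_rho(C) * conj(chi(C)) with |G| = 4 for each irreducible chi in the table:
  <chi_rho, chi_1> = (1/4)[1*(6)*conj(1) + 1*(4)*conj(1) + 1*(0)*conj(1) + 1*(-2)*conj(1)]
      = (1/4)[(6) + (4) + (0) + (-2)] = 8/4 = 2
  <chi_rho, chi_2> = (1/4)[1*(6)*conj(1) + 1*(4)*conj(1) + 1*(0)*conj(-1) + 1*(-2)*conj(-1)]
      = (1/4)[(6) + (4) + (0) + (2)] = 12/4 = 3
  <chi_rho, chi_3> = (1/4)[1*(6)*conj(1) + 1*(4)*conj(-1) + 1*(0)*conj(1) + 1*(-2)*conj(-1)]
      = (1/4)[(6) + (-4) + (0) + (2)] = 4/4 = 1
  <chi_rho, chi_4> = (1/4)[1*(6)*conj(1) + 1*(4)*conj(-1) + 1*(0)*conj(-1) + 1*(-2)*conj(1)]
      = (1/4)[(6) + (-4) + (0) + (-2)] = 0/4 = 0
Dimension check: dim(rho) = sum (mult * dim) = 2*1 + 3*1 + 1*1 + 0*1 = 6 = chi_rho(e) = 6.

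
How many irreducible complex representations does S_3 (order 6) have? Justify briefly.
3

Why: The number of irreducible complex representations of a finite group equals its number of conjugacy classes. Conjugacy classes in S_3 correspond to cycle types, i.e. partitions of 3; there are p(3) = 3 of them, so S_3 (order 6) has exactly 3 irreducible complex representations.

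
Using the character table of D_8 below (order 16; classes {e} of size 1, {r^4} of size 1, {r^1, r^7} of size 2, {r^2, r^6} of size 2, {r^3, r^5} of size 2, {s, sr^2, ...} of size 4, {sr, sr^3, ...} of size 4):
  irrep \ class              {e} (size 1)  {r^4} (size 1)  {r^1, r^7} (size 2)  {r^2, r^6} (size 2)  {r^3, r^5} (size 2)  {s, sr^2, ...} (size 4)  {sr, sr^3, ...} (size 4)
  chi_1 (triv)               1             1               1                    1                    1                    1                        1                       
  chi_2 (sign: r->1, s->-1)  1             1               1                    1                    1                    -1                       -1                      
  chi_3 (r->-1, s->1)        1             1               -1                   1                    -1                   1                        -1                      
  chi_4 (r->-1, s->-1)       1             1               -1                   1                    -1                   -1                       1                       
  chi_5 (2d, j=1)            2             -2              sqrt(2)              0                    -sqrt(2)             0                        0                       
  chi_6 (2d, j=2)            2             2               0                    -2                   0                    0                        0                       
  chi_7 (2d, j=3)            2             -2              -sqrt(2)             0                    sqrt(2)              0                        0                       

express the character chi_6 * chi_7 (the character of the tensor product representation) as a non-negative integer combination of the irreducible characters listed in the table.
chi_6 tensor chi_7 = chi_5 + chi_7 (all other irreducibles have multiplicity 0).

Solution. The character of a tensor product is the pointwise product (chi_6 * chi_7)(C) = chi_6(C) * chi_7(C):
  {e}: (2)*(2), {r^4}: (2)*(-2), {r^1, r^7}: (0)*(-sqrt(2)), {r^2, r^6}: (-2)*(0), {r^3, r^5}: (0)*(sqrt(2)), {s, sr^2, ...}: (0)*(0), {sr, sr^3, ...}: (0)*(0)
so (chi_6 * chi_7) takes values
  {e} -> 4, {r^4} -> -4, {r^1, r^7} -> 0, {r^2, r^6} -> 0, {r^3, r^5} -> 0, {s, sr^2, ...} -> 0, {sr, sr^3, ...} -> 0.
Now take the inner product of this character with each irreducible chi from the table, <chi_6*chi_7, chi> = (1/16) sum_C |C| (chi_6*chi_7)(C) conj(chi(C)):
  <chi_6*chi_7, chi_1> = (1/16)[1*(4)*conj(1) + 1*(-4)*conj(1) + 2*(0)*conj(1) + 2*(0)*conj(1) + 2*(0)*conj(1) + 4*(0)*conj(1) + 4*(0)*conj(1)]
      = (1/16)[(4) + (-4) + (0) + (0) + (0) + (0) + (0)] = 0/16 = 0
  <chi_6*chi_7, chi_2> = (1/16)[1*(4)*conj(1) + 1*(-4)*conj(1) + 2*(0)*conj(1) + 2*(0)*conj(1) + 2*(0)*conj(1) + 4*(0)*conj(-1) + 4*(0)*conj(-1)]
      = (1/16)[(4) + (-4) + (0) + (0) + (0) + (0) + (0)] = 0/16 = 0
  <chi_6*chi_7, chi_3> = (1/16)[1*(4)*conj(1) + 1*(-4)*conj(1) + 2*(0)*conj(-1) + 2*(0)*conj(1) + 2*(0)*conj(-1) + 4*(0)*conj(1) + 4*(0)*conj(-1)]
      = (1/16)[(4) + (-4) + (0) + (0) + (0) + (0) + (0)] = 0/16 = 0
  <chi_6*chi_7, chi_4> = (1/16)[1*(4)*conj(1) + 1*(-4)*conj(1) + 2*(0)*conj(-1) + 2*(0)*conj(1) + 2*(0)*conj(-1) + 4*(0)*conj(-1) + 4*(0)*conj(1)]
      = (1/16)[(4) + (-4) + (0) + (0) + (0) + (0) + (0)] = 0/16 = 0
  <chi_6*chi_7, chi_5> = (1/16)[1*(4)*conj(2) + 1*(-4)*conj(-2) + 2*(0)*conj(sqrt(2)) + 2*(0)*conj(0) + 2*(0)*conj(-sqrt(2)) + 4*(0)*conj(0) + 4*(0)*conj(0)]
      = (1/16)[(8) + (8) + (0) + (0) + (0) + (0) + (0)] = 16/16 = 1
  <chi_6*chi_7, chi_6> = (1/16)[1*(4)*conj(2) + 1*(-4)*conj(2) + 2*(0)*conj(0) + 2*(0)*conj(-2) + 2*(0)*conj(0) + 4*(0)*conj(0) + 4*(0)*conj(0)]
      = (1/16)[(8) + (-8) + (0) + (0) + (0) + (0) + (0)] = 0/16 = 0
  <chi_6*chi_7, chi_7> = (1/16)[1*(4)*conj(2) + 1*(-4)*conj(-2) + 2*(0)*conj(-sqrt(2)) + 2*(0)*conj(0) + 2*(0)*conj(sqrt(2)) + 4*(0)*conj(0) + 4*(0)*conj(0)]
      = (1/16)[(8) + (8) + (0) + (0) + (0) + (0) + (0)] = 16/16 = 1
Hence the multiplicities are chi_5: 1, chi_7: 1. Dimension check: dim(chi_6)*dim(chi_7) = 2*2 = 4 and sum (mult * dim) = 1*2 + 1*2 = 4.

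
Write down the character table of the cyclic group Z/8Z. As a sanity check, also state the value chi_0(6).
Character table of Z/8Z (irreps indexed chi_0,...,chi_7 with chi_k(m) = zeta_8^(k*m), zeta_8 = exp(2*pi*i/8)):
  irrep \ class  {0} (size 1)  {1} (size 1)    {2} (size 1)  {3} (size 1)    {4} (size 1)  {5} (size 1)    {6} (size 1)  {7} (size 1)  
  chi_0          1             1               1             1               1             1               1             1             
  chi_1          1             exp(I*pi/4)     I             exp(3*I*pi/4)   -1            exp(-3*I*pi/4)  -I            exp(-I*pi/4)  
  chi_2          1             I               -1            -I              1             I               -1            -I            
  chi_3          1             exp(3*I*pi/4)   -I            exp(I*pi/4)     -1            exp(-I*pi/4)    I             exp(-3*I*pi/4)
  chi_4          1             -1              1             -1              1             -1              1             -1            
  chi_5          1             exp(-3*I*pi/4)  I             exp(-I*pi/4)    -1            exp(I*pi/4)     -I            exp(3*I*pi/4) 
  chi_6          1             -I              -1            I               1             -I              -1            I             
  chi_7          1             exp(-I*pi/4)    -I            exp(-3*I*pi/4)  -1            exp(3*I*pi/4)   I             exp(I*pi/4)   

Spot check: chi_0(6) = zeta_8^(0*6) = zeta_8^0 = 1.

Derivation: Z/8Z is abelian, so all 8 irreducible complex representations are 1-dimensional. They are given by chi_k(m) = zeta_8^(k*m) for k = 0,...,7. Row orthogonality: sum_m chi_k(m) conj(chi_l(m)) = 8 * [k = l].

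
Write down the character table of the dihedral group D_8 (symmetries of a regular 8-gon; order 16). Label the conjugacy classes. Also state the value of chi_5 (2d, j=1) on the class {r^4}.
Conjugacy classes: {e} of size 1, {r^4} of size 1, {r^1, r^7} of size 2, {r^2, r^6} of size 2, {r^3, r^5} of size 2, {s, sr^2, ...} of size 4, {sr, sr^3, ...} of size 4.
Character table:
  irrep \ class              {e} (size 1)  {r^4} (size 1)  {r^1, r^7} (size 2)  {r^2, r^6} (size 2)  {r^3, r^5} (size 2)  {s, sr^2, ...} (size 4)  {sr, sr^3, ...} (size 4)
  chi_1 (triv)               1             1               1                    1                    1                    1                        1                       
  chi_2 (sign: r->1, s->-1)  1             1               1                    1                    1                    -1                       -1                      
  chi_3 (r->-1, s->1)        1             1               -1                   1                    -1                   1                        -1                      
  chi_4 (r->-1, s->-1)       1             1               -1                   1                    -1                   -1                       1                       
  chi_5 (2d, j=1)            2             -2              sqrt(2)              0                    -sqrt(2)             0                        0                       
  chi_6 (2d, j=2)            2             2               0                    -2                   0                    0                        0                       
  chi_7 (2d, j=3)            2             -2              -sqrt(2)             0                    sqrt(2)              0                        0                       

Spot check: chi_5 (2d, j=1) on {r^4} = -2.

Working: D_8 has order 2*8 = 16 with 7 conjugacy classes, hence 7 irreducibles. Sum of squared dims 1 + 1 + 1 + 1 + 4 + 4 + 4 = 16 = |G|. Linear characters come from the abelianisation; the 2-dimensional irreps have character r^k -> 2*cos(2*pi*j*k/8), reflections -> 0.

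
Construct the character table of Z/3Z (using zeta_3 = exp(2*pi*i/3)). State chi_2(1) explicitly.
Character table of Z/3Z (irreps indexed chi_0,...,chi_2 with chi_k(m) = zeta_3^(k*m), zeta_3 = exp(2*pi*i/3)):
  irrep \ class  {0} (size 1)  {1} (size 1)    {2} (size 1)  
  chi_0          1             1               1             
  chi_1          1             exp(2*I*pi/3)   exp(-2*I*pi/3)
  chi_2          1             exp(-2*I*pi/3)  exp(2*I*pi/3) 

Spot check: chi_2(1) = zeta_3^(2*1) = zeta_3^2 = exp(-2*I*pi/3).

Explanation: Z/3Z is abelian, so all 3 irreducible complex representations are 1-dimensional. They are given by chi_k(m) = zeta_3^(k*m) for k = 0,...,2. Row orthogonality: sum_m chi_k(m) conj(chi_l(m)) = 3 * [k = l].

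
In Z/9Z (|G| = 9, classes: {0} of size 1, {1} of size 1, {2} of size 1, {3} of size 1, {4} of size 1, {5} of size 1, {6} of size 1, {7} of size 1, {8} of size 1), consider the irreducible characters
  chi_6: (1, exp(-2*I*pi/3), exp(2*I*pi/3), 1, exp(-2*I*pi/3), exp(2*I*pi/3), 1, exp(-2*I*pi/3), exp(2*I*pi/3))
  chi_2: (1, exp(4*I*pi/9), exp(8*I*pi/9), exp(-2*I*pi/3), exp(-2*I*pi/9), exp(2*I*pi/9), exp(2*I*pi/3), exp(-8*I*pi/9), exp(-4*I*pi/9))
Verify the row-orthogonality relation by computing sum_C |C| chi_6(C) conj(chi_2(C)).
Sum = 0; so <chi_6, chi_2> = 0 (distinct irreducibles are orthogonal).

Why: Compute term by term over conjugacy classes (|C| * chi_6(C) * conj(chi_2(C))):
  1*(1)*conj(1) + 1*(exp(-2*I*pi/3))*conj(exp(4*I*pi/9)) + 1*(exp(2*I*pi/3))*conj(exp(8*I*pi/9)) + 1*(1)*conj(exp(-2*I*pi/3)) + 1*(exp(-2*I*pi/3))*conj(exp(-2*I*pi/9)) + 1*(exp(2*I*pi/3))*conj(exp(2*I*pi/9)) + 1*(1)*conj(exp(2*I*pi/3)) + 1*(exp(-2*I*pi/3))*conj(exp(-8*I*pi/9)) + 1*(exp(2*I*pi/3))*conj(exp(-4*I*pi/9))
  = (1) + (exp(8*I*pi/9)) + (exp(-2*I*pi/9)) + (exp(2*I*pi/3)) + (exp(-4*I*pi/9)) + (exp(4*I*pi/9)) + (exp(-2*I*pi/3)) + (exp(2*I*pi/9)) + (exp(-8*I*pi/9))
  = 0.
(Exp terms are combined using exp(i*s)*conj(exp(i*t)) = exp(i*(s-t)), and sums of them are collapsed using the identity that for every m > 1 the m distinct m-th roots of unity sum to 0, e.g. 1 + exp(2*I*pi/3) + exp(-2*I*pi/3) = 0.)
Dividing by |G| = 9 gives 0/9 = 0, matching the row-orthogonality relation <chi_6, chi_2> = [chi_6 = chi_2].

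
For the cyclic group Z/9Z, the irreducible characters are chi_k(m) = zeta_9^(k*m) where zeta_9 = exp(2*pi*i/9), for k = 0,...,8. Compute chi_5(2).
chi_5(2) = zeta_9^10 = exp(2*I*pi/9)

Working: chi_5(2) = zeta_9^(5*2) = zeta_9^10. Since zeta_9^9 = 1, this equals zeta_9^1 = exp(2*pi*i*1/9) = exp(2*I*pi/9).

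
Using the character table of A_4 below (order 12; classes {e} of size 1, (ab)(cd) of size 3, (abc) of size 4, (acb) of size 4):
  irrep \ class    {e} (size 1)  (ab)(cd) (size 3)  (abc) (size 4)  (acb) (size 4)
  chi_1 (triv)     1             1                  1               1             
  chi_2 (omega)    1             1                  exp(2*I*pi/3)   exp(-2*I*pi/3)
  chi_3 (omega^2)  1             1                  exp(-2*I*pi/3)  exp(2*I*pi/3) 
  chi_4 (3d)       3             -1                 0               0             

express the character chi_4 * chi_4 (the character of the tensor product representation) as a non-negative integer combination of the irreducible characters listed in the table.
chi_4 tensor chi_4 = chi_1 + chi_2 + chi_3 + 2*chi_4 (all other irreducibles have multiplicity 0).

Why: The character of a tensor product is the pointwise product (chi_4 * chi_4)(C) = chi_4(C) * chi_4(C):
  {e}: (3)*(3), (ab)(cd): (-1)*(-1), (abc): (0)*(0), (acb): (0)*(0)
so (chi_4 * chi_4) takes values
  {e} -> 9, (ab)(cd) -> 1, (abc) -> 0, (acb) -> 0.
Now take the inner product of this character with each irreducible chi from the table, <chi_4*chi_4, chi> = (1/12) sum_C |C| (chi_4*chi_4)(C) conj(chi(C)):
  <chi_4*chi_4, chi_1> = (1/12)[1*(9)*conj(1) + 3*(1)*conj(1) + 4*(0)*conj(1) + 4*(0)*conj(1)]
      = (1/12)[(9) + (3) + (0) + (0)] = 12/12 = 1
  <chi_4*chi_4, chi_2> = (1/12)[1*(9)*conj(1) + 3*(1)*conj(1) + 4*(0)*conj(exp(2*I*pi/3)) + 4*(0)*conj(exp(-2*I*pi/3))]
      = (1/12)[(9) + (3) + (0) + (0)] = 12/12 = 1
  <chi_4*chi_4, chi_3> = (1/12)[1*(9)*conj(1) + 3*(1)*conj(1) + 4*(0)*conj(exp(-2*I*pi/3)) + 4*(0)*conj(exp(2*I*pi/3))]
      = (1/12)[(9) + (3) + (0) + (0)] = 12/12 = 1
  <chi_4*chi_4, chi_4> = (1/12)[1*(9)*conj(3) + 3*(1)*conj(-1) + 4*(0)*conj(0) + 4*(0)*conj(0)]
      = (1/12)[(27) + (-3) + (0) + (0)] = 24/12 = 2
(Exp terms are combined using exp(i*s)*conj(exp(i*t)) = exp(i*(s-t)), and sums of them are collapsed using the identity that for every m > 1 the m distinct m-th roots of unity sum to 0, e.g. 1 + exp(2*I*pi/3) + exp(-2*I*pi/3) = 0.)
Hence the multiplicities are chi_1: 1, chi_2: 1, chi_3: 1, chi_4: 2. Dimension check: dim(chi_4)*dim(chi_4) = 3*3 = 9 and sum (mult * dim) = 1*1 + 1*1 + 1*1 + 2*3 = 9.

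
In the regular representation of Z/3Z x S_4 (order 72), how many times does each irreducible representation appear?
Each irreducible V_i of dimension d_i appears with multiplicity d_i, i.e. rho_reg = (direct sum over all irreducibles V_i) d_i V_i. The irreducible dimensions for Z/3Z x S_4 are 1, 1, 1, 1, 1, 1, 2, 2, 2, 3, 3, 3, 3, 3, 3: 6 irreducibles of dimension 1, each with multiplicity 1; 3 irreducibles of dimension 2, each with multiplicity 2; 6 irreducibles of dimension 3, each with multiplicity 3. Total dimension 6*1*1 + 3*2*2 + 6*3*3 = 72 = |G|.

Argument: General theorem: in the regular representation of a finite group G, each irreducible appears with multiplicity equal to its dimension. Check: dim(rho_reg) = sum d_i^2 = 1 + 1 + 1 + 1 + 1 + 1 + 4 + 4 + 4 + 9 + 9 + 9 + 9 + 9 + 9 = 72 = |G|.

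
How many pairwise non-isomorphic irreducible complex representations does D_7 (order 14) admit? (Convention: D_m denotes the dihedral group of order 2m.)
5

Explanation: The number of irreducible complex representations of a finite group equals its number of conjugacy classes. D_7 has 5 conjugacy classes ((n+3)/2 for n odd), so D_7 (order 14) has exactly 5 irreducible complex representations.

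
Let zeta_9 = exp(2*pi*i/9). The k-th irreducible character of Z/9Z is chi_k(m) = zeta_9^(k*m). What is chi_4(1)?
chi_4(1) = zeta_9^4 = exp(8*I*pi/9)

Justification: chi_4(1) = zeta_9^(4*1) = zeta_9^4. Since zeta_9^9 = 1, this equals zeta_9^4 = exp(2*pi*i*4/9) = exp(8*I*pi/9).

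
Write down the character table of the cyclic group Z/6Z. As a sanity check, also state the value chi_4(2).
Character table of Z/6Z (irreps indexed chi_0,...,chi_5 with chi_k(m) = zeta_6^(k*m), zeta_6 = exp(2*pi*i/6)):
  irrep \ class  {0} (size 1)  {1} (size 1)    {2} (size 1)    {3} (size 1)  {4} (size 1)    {5} (size 1)  
  chi_0          1             1               1               1             1               1             
  chi_1          1             exp(I*pi/3)     exp(2*I*pi/3)   -1            exp(-2*I*pi/3)  exp(-I*pi/3)  
  chi_2          1             exp(2*I*pi/3)   exp(-2*I*pi/3)  1             exp(2*I*pi/3)   exp(-2*I*pi/3)
  chi_3          1             -1              1               -1            1               -1            
  chi_4          1             exp(-2*I*pi/3)  exp(2*I*pi/3)   1             exp(-2*I*pi/3)  exp(2*I*pi/3) 
  chi_5          1             exp(-I*pi/3)    exp(-2*I*pi/3)  -1            exp(2*I*pi/3)   exp(I*pi/3)   

Spot check: chi_4(2) = zeta_6^(4*2) = zeta_6^8 = exp(2*I*pi/3).

Details: Z/6Z is abelian, so all 6 irreducible complex representations are 1-dimensional. They are given by chi_k(m) = zeta_6^(k*m) for k = 0,...,5. Row orthogonality: sum_m chi_k(m) conj(chi_l(m)) = 6 * [k = l].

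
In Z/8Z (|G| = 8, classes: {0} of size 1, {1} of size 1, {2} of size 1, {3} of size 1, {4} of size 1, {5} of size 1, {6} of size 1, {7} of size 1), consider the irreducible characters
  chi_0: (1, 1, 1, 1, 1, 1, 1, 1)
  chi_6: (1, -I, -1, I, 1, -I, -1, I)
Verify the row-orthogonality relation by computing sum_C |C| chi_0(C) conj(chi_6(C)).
Sum = 0; so <chi_0, chi_6> = 0 (distinct irreducibles are orthogonal).

Proof sketch: Compute term by term over conjugacy classes (|C| * chi_0(C) * conj(chi_6(C))):
  1*(1)*conj(1) + 1*(1)*conj(-I) + 1*(1)*conj(-1) + 1*(1)*conj(I) + 1*(1)*conj(1) + 1*(1)*conj(-I) + 1*(1)*conj(-1) + 1*(1)*conj(I)
  = (1) + (I) + (-1) + (-I) + (1) + (I) + (-1) + (-I)
  = 0.
(Exp terms are combined using exp(i*s)*conj(exp(i*t)) = exp(i*(s-t)), and sums of them are collapsed using the identity that for every m > 1 the m distinct m-th roots of unity sum to 0, e.g. 1 + exp(2*I*pi/3) + exp(-2*I*pi/3) = 0.)
Dividing by |G| = 8 gives 0/8 = 0, matching the row-orthogonality relation <chi_0, chi_6> = [chi_0 = chi_6].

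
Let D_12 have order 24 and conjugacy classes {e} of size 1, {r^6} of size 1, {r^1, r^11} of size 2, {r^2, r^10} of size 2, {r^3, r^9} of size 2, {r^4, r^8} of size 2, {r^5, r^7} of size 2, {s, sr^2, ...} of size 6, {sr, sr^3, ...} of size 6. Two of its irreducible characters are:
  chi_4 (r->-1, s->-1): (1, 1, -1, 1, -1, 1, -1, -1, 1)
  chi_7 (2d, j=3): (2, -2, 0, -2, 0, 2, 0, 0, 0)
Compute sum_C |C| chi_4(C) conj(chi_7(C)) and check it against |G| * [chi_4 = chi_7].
Sum = 0; so <chi_4, chi_7> = 0 (distinct irreducibles are orthogonal).

Working: Compute term by term over conjugacy classes (|C| * chi_4(C) * conj(chi_7(C))):
  1*(1)*conj(2) + 1*(1)*conj(-2) + 2*(-1)*conj(0) + 2*(1)*conj(-2) + 2*(-1)*conj(0) + 2*(1)*conj(2) + 2*(-1)*conj(0) + 6*(-1)*conj(0) + 6*(1)*conj(0)
  = (2) + (-2) + (0) + (-4) + (0) + (4) + (0) + (0) + (0)
  = 0.
Dividing by |G| = 24 gives 0/24 = 0, matching the row-orthogonality relation <chi_4, chi_7> = [chi_4 = chi_7].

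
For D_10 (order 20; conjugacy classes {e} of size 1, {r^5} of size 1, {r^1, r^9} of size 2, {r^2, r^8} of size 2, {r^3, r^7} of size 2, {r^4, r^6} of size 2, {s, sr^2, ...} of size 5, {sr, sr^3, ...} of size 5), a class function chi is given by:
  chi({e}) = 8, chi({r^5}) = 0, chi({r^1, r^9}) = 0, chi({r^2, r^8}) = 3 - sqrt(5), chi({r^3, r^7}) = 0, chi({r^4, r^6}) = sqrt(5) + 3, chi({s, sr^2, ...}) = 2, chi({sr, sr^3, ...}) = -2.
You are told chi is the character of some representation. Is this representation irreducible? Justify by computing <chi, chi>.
Not irreducible (reducible): <chi, chi> = 8 > 1.

Proof sketch: <chi, chi> = (1/|G|) sum_C |C| * |chi(C)|^2 = (1/20)[1*|8|^2 + 1*|0|^2 + 2*|0|^2 + 2*|3 - sqrt(5)|^2 + 2*|0|^2 + 2*|sqrt(5) + 3|^2 + 5*|2|^2 + 5*|-2|^2]
  = (1/20)[(64) + (0) + (0) + (28 - 12*sqrt(5)) + (0) + (12*sqrt(5) + 28) + (20) + (20)] = 160/20 = 8.
A character is irreducible iff <chi, chi> = 1, so this representation is reducible.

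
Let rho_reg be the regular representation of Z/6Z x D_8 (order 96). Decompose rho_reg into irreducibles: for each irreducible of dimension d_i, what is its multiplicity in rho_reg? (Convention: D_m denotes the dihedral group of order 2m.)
Each irreducible V_i of dimension d_i appears with multiplicity d_i, i.e. rho_reg = (direct sum over all irreducibles V_i) d_i V_i. The irreducible dimensions for Z/6Z x D_8 are 1, 1, 1, 1, 1, 1, 1, 1, 1, 1, 1, 1, 1, 1, 1, 1, 1, 1, 1, 1, 1, 1, 1, 1, 2, 2, 2, 2, 2, 2, 2, 2, 2, 2, 2, 2, 2, 2, 2, 2, 2, 2: 24 irreducibles of dimension 1, each with multiplicity 1; 18 irreducibles of dimension 2, each with multiplicity 2. Total dimension 24*1*1 + 18*2*2 = 96 = |G|.

Solution. General theorem: in the regular representation of a finite group G, each irreducible appears with multiplicity equal to its dimension. Check: dim(rho_reg) = sum d_i^2 = 1 + 1 + 1 + 1 + 1 + 1 + 1 + 1 + 1 + 1 + 1 + 1 + 1 + 1 + 1 + 1 + 1 + 1 + 1 + 1 + 1 + 1 + 1 + 1 + 4 + 4 + 4 + 4 + 4 + 4 + 4 + 4 + 4 + 4 + 4 + 4 + 4 + 4 + 4 + 4 + 4 + 4 = 96 = |G|.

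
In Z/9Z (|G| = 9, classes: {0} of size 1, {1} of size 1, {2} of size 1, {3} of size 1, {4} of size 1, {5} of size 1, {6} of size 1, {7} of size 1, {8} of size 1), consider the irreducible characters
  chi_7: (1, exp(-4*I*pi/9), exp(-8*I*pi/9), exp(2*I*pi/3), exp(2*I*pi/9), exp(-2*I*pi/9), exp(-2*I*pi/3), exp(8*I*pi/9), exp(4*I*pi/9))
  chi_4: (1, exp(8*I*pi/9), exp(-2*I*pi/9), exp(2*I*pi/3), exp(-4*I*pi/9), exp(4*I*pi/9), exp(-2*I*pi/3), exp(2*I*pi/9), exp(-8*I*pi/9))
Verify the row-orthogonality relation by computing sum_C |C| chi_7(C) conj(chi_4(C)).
Sum = 0; so <chi_7, chi_4> = 0 (distinct irreducibles are orthogonal).

Explanation: Compute term by term over conjugacy classes (|C| * chi_7(C) * conj(chi_4(C))):
  1*(1)*conj(1) + 1*(exp(-4*I*pi/9))*conj(exp(8*I*pi/9)) + 1*(exp(-8*I*pi/9))*conj(exp(-2*I*pi/9)) + 1*(exp(2*I*pi/3))*conj(exp(2*I*pi/3)) + 1*(exp(2*I*pi/9))*conj(exp(-4*I*pi/9)) + 1*(exp(-2*I*pi/9))*conj(exp(4*I*pi/9)) + 1*(exp(-2*I*pi/3))*conj(exp(-2*I*pi/3)) + 1*(exp(8*I*pi/9))*conj(exp(2*I*pi/9)) + 1*(exp(4*I*pi/9))*conj(exp(-8*I*pi/9))
  = (1) + (exp(2*I*pi/3)) + (exp(-2*I*pi/3)) + (1) + (exp(2*I*pi/3)) + (exp(-2*I*pi/3)) + (1) + (exp(2*I*pi/3)) + (exp(-2*I*pi/3))
  = 0.
(Exp terms are combined using exp(i*s)*conj(exp(i*t)) = exp(i*(s-t)), and sums of them are collapsed using the identity that for every m > 1 the m distinct m-th roots of unity sum to 0, e.g. 1 + exp(2*I*pi/3) + exp(-2*I*pi/3) = 0.)
Dividing by |G| = 9 gives 0/9 = 0, matching the row-orthogonality relation <chi_7, chi_4> = [chi_7 = chi_4].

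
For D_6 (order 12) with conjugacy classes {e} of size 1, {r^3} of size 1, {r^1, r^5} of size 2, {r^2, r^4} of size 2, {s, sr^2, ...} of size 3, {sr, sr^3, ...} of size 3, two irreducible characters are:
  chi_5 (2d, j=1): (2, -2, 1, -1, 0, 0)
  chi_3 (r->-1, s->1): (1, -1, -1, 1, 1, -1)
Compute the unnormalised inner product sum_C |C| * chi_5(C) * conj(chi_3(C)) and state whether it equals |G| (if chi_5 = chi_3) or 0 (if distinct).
Sum = 0; so <chi_5, chi_3> = 0 (distinct irreducibles are orthogonal).

Compute term by term over conjugacy classes (|C| * chi_5(C) * conj(chi_3(C))):
  1*(2)*conj(1) + 1*(-2)*conj(-1) + 2*(1)*conj(-1) + 2*(-1)*conj(1) + 3*(0)*conj(1) + 3*(0)*conj(-1)
  = (2) + (2) + (-2) + (-2) + (0) + (0)
  = 0.
Dividing by |G| = 12 gives 0/12 = 0, matching the row-orthogonality relation <chi_5, chi_3> = [chi_5 = chi_3].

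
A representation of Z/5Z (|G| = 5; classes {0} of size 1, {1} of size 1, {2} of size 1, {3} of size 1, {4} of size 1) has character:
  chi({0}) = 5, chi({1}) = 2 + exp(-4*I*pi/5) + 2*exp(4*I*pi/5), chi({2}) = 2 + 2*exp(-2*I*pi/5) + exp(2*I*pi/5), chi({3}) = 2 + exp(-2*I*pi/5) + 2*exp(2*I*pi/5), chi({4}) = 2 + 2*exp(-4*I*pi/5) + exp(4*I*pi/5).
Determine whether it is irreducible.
Not irreducible (reducible): <chi, chi> = 9 > 1.

Solution. <chi, chi> = (1/|G|) sum_C |C| * |chi(C)|^2 = (1/5)[1*|5|^2 + 1*|2 + exp(-4*I*pi/5) + 2*exp(4*I*pi/5)|^2 + 1*|2 + 2*exp(-2*I*pi/5) + exp(2*I*pi/5)|^2 + 1*|2 + exp(-2*I*pi/5) + 2*exp(2*I*pi/5)|^2 + 1*|2 + 2*exp(-4*I*pi/5) + exp(4*I*pi/5)|^2]
  = (1/5)[(25) + (9 + 6*exp(-4*I*pi/5) + 2*exp(-2*I*pi/5) + 2*exp(2*I*pi/5) + 6*exp(4*I*pi/5)) + (9 + 6*exp(-2*I*pi/5) + 2*exp(-4*I*pi/5) + 2*exp(4*I*pi/5) + 6*exp(2*I*pi/5)) + (9 + 6*exp(-2*I*pi/5) + 2*exp(-4*I*pi/5) + 2*exp(4*I*pi/5) + 6*exp(2*I*pi/5)) + (9 + 6*exp(-4*I*pi/5) + 2*exp(-2*I*pi/5) + 2*exp(2*I*pi/5) + 6*exp(4*I*pi/5))] = 45/5 = 9.
(Exp terms are combined using exp(i*s)*conj(exp(i*t)) = exp(i*(s-t)), and sums of them are collapsed using the identity that for every m > 1 the m distinct m-th roots of unity sum to 0, e.g. 1 + exp(2*I*pi/3) + exp(-2*I*pi/3) = 0.)
A character is irreducible iff <chi, chi> = 1, so this representation is reducible.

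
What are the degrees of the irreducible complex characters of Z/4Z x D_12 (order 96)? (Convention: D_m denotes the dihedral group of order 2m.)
Dimensions: 1, 1, 1, 1, 1, 1, 1, 1, 1, 1, 1, 1, 1, 1, 1, 1, 2, 2, 2, 2, 2, 2, 2, 2, 2, 2, 2, 2, 2, 2, 2, 2, 2, 2, 2, 2

Reasoning: There are 36 irreducibles (= number of conjugacy classes). Their dimensions d_i satisfy sum d_i^2 = |G| = 96: 1 + 1 + 1 + 1 + 1 + 1 + 1 + 1 + 1 + 1 + 1 + 1 + 1 + 1 + 1 + 1 + 4 + 4 + 4 + 4 + 4 + 4 + 4 + 4 + 4 + 4 + 4 + 4 + 4 + 4 + 4 + 4 + 4 + 4 + 4 + 4 = 96. (For the product with Z/4Z: each of the 4 1-dim characters of Z/4Z tensors with each irrep of D_12, giving 4 copies of each D_12-dimension.)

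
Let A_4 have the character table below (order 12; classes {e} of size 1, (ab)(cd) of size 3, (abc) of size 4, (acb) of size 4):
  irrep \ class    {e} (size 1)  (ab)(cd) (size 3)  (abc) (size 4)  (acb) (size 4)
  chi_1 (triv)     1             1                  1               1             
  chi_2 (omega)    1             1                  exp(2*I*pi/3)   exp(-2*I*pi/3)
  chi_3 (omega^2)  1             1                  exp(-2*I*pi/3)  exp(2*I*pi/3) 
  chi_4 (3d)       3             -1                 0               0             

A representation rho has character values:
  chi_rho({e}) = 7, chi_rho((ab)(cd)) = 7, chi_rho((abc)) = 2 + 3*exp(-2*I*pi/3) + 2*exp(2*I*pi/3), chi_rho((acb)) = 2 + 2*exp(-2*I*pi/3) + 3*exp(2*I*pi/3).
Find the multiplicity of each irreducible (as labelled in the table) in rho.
Multiplicities: chi_1: 2, chi_2: 2, chi_3: 3, chi_4: 0.

Argument: Use <chi_rho, chi> = (1/|G|) sum_C |C| * chi_rho(C) * conj(chi(C)) with |G| = 12 for each irreducible chi in the table:
  <chi_rho, chi_1> = (1/12)[1*(7)*conj(1) + 3*(7)*conj(1) + 4*(2 + 3*exp(-2*I*pi/3) + 2*exp(2*I*pi/3))*conj(1) + 4*(2 + 2*exp(-2*I*pi/3) + 3*exp(2*I*pi/3))*conj(1)]
      = (1/12)[(7) + (21) + (8 + 12*exp(-2*I*pi/3) + 8*exp(2*I*pi/3)) + (8 + 8*exp(-2*I*pi/3) + 12*exp(2*I*pi/3))] = 24/12 = 2
  <chi_rho, chi_2> = (1/12)[1*(7)*conj(1) + 3*(7)*conj(1) + 4*(2 + 3*exp(-2*I*pi/3) + 2*exp(2*I*pi/3))*conj(exp(2*I*pi/3)) + 4*(2 + 2*exp(-2*I*pi/3) + 3*exp(2*I*pi/3))*conj(exp(-2*I*pi/3))]
      = (1/12)[(7) + (21) + (8 + 8*exp(-2*I*pi/3) + 12*exp(2*I*pi/3)) + (8 + 12*exp(-2*I*pi/3) + 8*exp(2*I*pi/3))] = 24/12 = 2
  <chi_rho, chi_3> = (1/12)[1*(7)*conj(1) + 3*(7)*conj(1) + 4*(2 + 3*exp(-2*I*pi/3) + 2*exp(2*I*pi/3))*conj(exp(-2*I*pi/3)) + 4*(2 + 2*exp(-2*I*pi/3) + 3*exp(2*I*pi/3))*conj(exp(2*I*pi/3))]
      = (1/12)[(7) + (21) + (4) + (4)] = 36/12 = 3
  <chi_rho, chi_4> = (1/12)[1*(7)*conj(3) + 3*(7)*conj(-1) + 4*(2 + 3*exp(-2*I*pi/3) + 2*exp(2*I*pi/3))*conj(0) + 4*(2 + 2*exp(-2*I*pi/3) + 3*exp(2*I*pi/3))*conj(0)]
      = (1/12)[(21) + (-21) + (0) + (0)] = 0/12 = 0
(Exp terms are combined using exp(i*s)*conj(exp(i*t)) = exp(i*(s-t)), and sums of them are collapsed using the identity that for every m > 1 the m distinct m-th roots of unity sum to 0, e.g. 1 + exp(2*I*pi/3) + exp(-2*I*pi/3) = 0.)
Dimension check: dim(rho) = sum (mult * dim) = 2*1 + 2*1 + 3*1 + 0*3 = 7 = chi_rho(e) = 7.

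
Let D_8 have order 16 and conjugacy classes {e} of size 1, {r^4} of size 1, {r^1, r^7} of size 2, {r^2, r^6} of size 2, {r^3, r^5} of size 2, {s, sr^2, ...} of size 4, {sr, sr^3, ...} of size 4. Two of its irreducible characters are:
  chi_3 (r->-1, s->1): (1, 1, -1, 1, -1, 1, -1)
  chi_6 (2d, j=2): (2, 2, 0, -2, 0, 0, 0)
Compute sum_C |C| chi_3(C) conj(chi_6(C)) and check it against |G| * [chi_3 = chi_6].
Sum = 0; so <chi_3, chi_6> = 0 (distinct irreducibles are orthogonal).

Reasoning: Compute term by term over conjugacy classes (|C| * chi_3(C) * conj(chi_6(C))):
  1*(1)*conj(2) + 1*(1)*conj(2) + 2*(-1)*conj(0) + 2*(1)*conj(-2) + 2*(-1)*conj(0) + 4*(1)*conj(0) + 4*(-1)*conj(0)
  = (2) + (2) + (0) + (-4) + (0) + (0) + (0)
  = 0.
Dividing by |G| = 16 gives 0/16 = 0, matching the row-orthogonality relation <chi_3, chi_6> = [chi_3 = chi_6].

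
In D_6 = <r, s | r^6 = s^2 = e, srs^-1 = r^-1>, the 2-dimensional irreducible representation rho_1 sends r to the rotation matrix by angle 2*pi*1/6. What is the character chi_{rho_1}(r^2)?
chi_{rho_1}(r^2) = 2*cos(2*pi*1*2/6) = -1

Justification: rho_1(r^2) is rotation by angle 2*pi*1*2/6, whose trace is 2*cos(2*pi*1*2/6) = -1.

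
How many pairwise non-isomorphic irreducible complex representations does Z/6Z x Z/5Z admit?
30

Proof sketch: The number of irreducible complex representations of a finite group equals its number of conjugacy classes. Z/6Z x Z/5Z is abelian of order 30, so every element is its own conjugacy class: 30 classes, so Z/6Z x Z/5Z (order 30) has exactly 30 irreducible complex representations.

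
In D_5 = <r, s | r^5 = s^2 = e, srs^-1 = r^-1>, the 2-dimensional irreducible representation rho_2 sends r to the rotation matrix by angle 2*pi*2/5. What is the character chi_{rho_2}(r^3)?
chi_{rho_2}(r^3) = 2*cos(2*pi*2*3/5) = -1/2 + sqrt(5)/2

Why: rho_2(r^3) is rotation by angle 2*pi*2*3/5, whose trace is 2*cos(2*pi*2*3/5) = -1/2 + sqrt(5)/2.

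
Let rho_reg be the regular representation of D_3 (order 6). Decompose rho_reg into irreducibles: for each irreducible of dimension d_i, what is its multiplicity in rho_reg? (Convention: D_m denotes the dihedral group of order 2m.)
Each irreducible V_i of dimension d_i appears with multiplicity d_i, i.e. rho_reg = (direct sum over all irreducibles V_i) d_i V_i. The irreducible dimensions for D_3 are 1, 1, 2: 2 irreducibles of dimension 1, each with multiplicity 1; 1 irreducible of dimension 2, with multiplicity 2. Total dimension 2*1*1 + 1*2*2 = 6 = |G|.

Explanation: General theorem: in the regular representation of a finite group G, each irreducible appears with multiplicity equal to its dimension. Check: dim(rho_reg) = sum d_i^2 = 1 + 1 + 4 = 6 = |G|.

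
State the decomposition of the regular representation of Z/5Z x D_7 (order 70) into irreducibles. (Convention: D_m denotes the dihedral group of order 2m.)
Each irreducible V_i of dimension d_i appears with multiplicity d_i, i.e. rho_reg = (direct sum over all irreducibles V_i) d_i V_i. The irreducible dimensions for Z/5Z x D_7 are 1, 1, 1, 1, 1, 1, 1, 1, 1, 1, 2, 2, 2, 2, 2, 2, 2, 2, 2, 2, 2, 2, 2, 2, 2: 10 irreducibles of dimension 1, each with multiplicity 1; 15 irreducibles of dimension 2, each with multiplicity 2. Total dimension 10*1*1 + 15*2*2 = 70 = |G|.

Justification: General theorem: in the regular representation of a finite group G, each irreducible appears with multiplicity equal to its dimension. Check: dim(rho_reg) = sum d_i^2 = 1 + 1 + 1 + 1 + 1 + 1 + 1 + 1 + 1 + 1 + 4 + 4 + 4 + 4 + 4 + 4 + 4 + 4 + 4 + 4 + 4 + 4 + 4 + 4 + 4 = 70 = |G|.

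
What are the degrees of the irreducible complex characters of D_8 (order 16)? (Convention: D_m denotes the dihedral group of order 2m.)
Dimensions: 1, 1, 1, 1, 2, 2, 2

Why: There are 7 irreducibles (= number of conjugacy classes). Their dimensions d_i satisfy sum d_i^2 = |G| = 16: 1 + 1 + 1 + 1 + 4 + 4 + 4 = 16.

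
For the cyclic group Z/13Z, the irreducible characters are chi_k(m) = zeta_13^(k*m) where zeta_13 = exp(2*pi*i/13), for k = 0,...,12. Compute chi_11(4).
chi_11(4) = zeta_13^44 = exp(10*I*pi/13)

Justification: chi_11(4) = zeta_13^(11*4) = zeta_13^44. Since zeta_13^13 = 1, this equals zeta_13^5 = exp(2*pi*i*5/13) = exp(10*I*pi/13).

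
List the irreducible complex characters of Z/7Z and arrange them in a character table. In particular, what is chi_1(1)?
Character table of Z/7Z (irreps indexed chi_0,...,chi_6 with chi_k(m) = zeta_7^(k*m), zeta_7 = exp(2*pi*i/7)):
  irrep \ class  {0} (size 1)  {1} (size 1)    {2} (size 1)    {3} (size 1)    {4} (size 1)    {5} (size 1)    {6} (size 1)  
  chi_0          1             1               1               1               1               1               1             
  chi_1          1             exp(2*I*pi/7)   exp(4*I*pi/7)   exp(6*I*pi/7)   exp(-6*I*pi/7)  exp(-4*I*pi/7)  exp(-2*I*pi/7)
  chi_2          1             exp(4*I*pi/7)   exp(-6*I*pi/7)  exp(-2*I*pi/7)  exp(2*I*pi/7)   exp(6*I*pi/7)   exp(-4*I*pi/7)
  chi_3          1             exp(6*I*pi/7)   exp(-2*I*pi/7)  exp(4*I*pi/7)   exp(-4*I*pi/7)  exp(2*I*pi/7)   exp(-6*I*pi/7)
  chi_4          1             exp(-6*I*pi/7)  exp(2*I*pi/7)   exp(-4*I*pi/7)  exp(4*I*pi/7)   exp(-2*I*pi/7)  exp(6*I*pi/7) 
  chi_5          1             exp(-4*I*pi/7)  exp(6*I*pi/7)   exp(2*I*pi/7)   exp(-2*I*pi/7)  exp(-6*I*pi/7)  exp(4*I*pi/7) 
  chi_6          1             exp(-2*I*pi/7)  exp(-4*I*pi/7)  exp(-6*I*pi/7)  exp(6*I*pi/7)   exp(4*I*pi/7)   exp(2*I*pi/7) 

Spot check: chi_1(1) = zeta_7^(1*1) = zeta_7^1 = exp(2*I*pi/7).

Why: Z/7Z is abelian, so all 7 irreducible complex representations are 1-dimensional. They are given by chi_k(m) = zeta_7^(k*m) for k = 0,...,6. Row orthogonality: sum_m chi_k(m) conj(chi_l(m)) = 7 * [k = l].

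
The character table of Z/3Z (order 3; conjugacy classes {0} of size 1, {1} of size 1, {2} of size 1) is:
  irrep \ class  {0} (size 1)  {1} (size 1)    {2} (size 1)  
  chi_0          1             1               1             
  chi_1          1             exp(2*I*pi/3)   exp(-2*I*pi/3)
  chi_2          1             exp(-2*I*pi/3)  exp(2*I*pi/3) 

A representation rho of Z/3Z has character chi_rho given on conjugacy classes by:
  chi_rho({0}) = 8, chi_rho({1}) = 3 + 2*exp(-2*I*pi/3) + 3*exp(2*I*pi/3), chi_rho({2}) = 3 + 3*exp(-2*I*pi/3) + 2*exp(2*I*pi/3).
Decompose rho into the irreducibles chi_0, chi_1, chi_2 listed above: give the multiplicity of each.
Multiplicities: chi_0: 3, chi_1: 3, chi_2: 2.

Why: Use <chi_rho, chi> = (1/|G|) sum_C |C| * chi_rho(C) * conj(chi(C)) with |G| = 3 for each irreducible chi in the table:
  <chi_rho, chi_0> = (1/3)[1*(8)*conj(1) + 1*(3 + 2*exp(-2*I*pi/3) + 3*exp(2*I*pi/3))*conj(1) + 1*(3 + 3*exp(-2*I*pi/3) + 2*exp(2*I*pi/3))*conj(1)]
      = (1/3)[(8) + (3 + 2*exp(-2*I*pi/3) + 3*exp(2*I*pi/3)) + (3 + 3*exp(-2*I*pi/3) + 2*exp(2*I*pi/3))] = 9/3 = 3
  <chi_rho, chi_1> = (1/3)[1*(8)*conj(1) + 1*(3 + 2*exp(-2*I*pi/3) + 3*exp(2*I*pi/3))*conj(exp(2*I*pi/3)) + 1*(3 + 3*exp(-2*I*pi/3) + 2*exp(2*I*pi/3))*conj(exp(-2*I*pi/3))]
      = (1/3)[(8) + (3 + 3*exp(-2*I*pi/3) + 2*exp(2*I*pi/3)) + (3 + 2*exp(-2*I*pi/3) + 3*exp(2*I*pi/3))] = 9/3 = 3
  <chi_rho, chi_2> = (1/3)[1*(8)*conj(1) + 1*(3 + 2*exp(-2*I*pi/3) + 3*exp(2*I*pi/3))*conj(exp(-2*I*pi/3)) + 1*(3 + 3*exp(-2*I*pi/3) + 2*exp(2*I*pi/3))*conj(exp(2*I*pi/3))]
      = (1/3)[(8) + (-1) + (-1)] = 6/3 = 2
(Exp terms are combined using exp(i*s)*conj(exp(i*t)) = exp(i*(s-t)), and sums of them are collapsed using the identity that for every m > 1 the m distinct m-th roots of unity sum to 0, e.g. 1 + exp(2*I*pi/3) + exp(-2*I*pi/3) = 0.)
Dimension check: dim(rho) = sum (mult * dim) = 3*1 + 3*1 + 2*1 = 8 = chi_rho(e) = 8.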